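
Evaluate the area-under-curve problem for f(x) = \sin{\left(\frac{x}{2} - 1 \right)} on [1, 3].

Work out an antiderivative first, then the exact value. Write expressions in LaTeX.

Antiderivative: F(x) = - 2 \cos{\left(\frac{x}{2} - 1 \right)}; value = 0

Check any antiderivative F(x) by computing F'(x) and comparing it with f(x).
F(x) = - 2 \cos{\left(\frac{x}{2} - 1 \right)} is an antiderivative of f.
Check: d/dx[- 2 \cos{\left(\frac{x}{2} - 1 \right)}] = \sin{\left(\frac{x}{2} - 1 \right)} = f(x).
F(3) = - 2 \cos{\left(\frac{1}{2} \right)}; F(1) = - 2 \cos{\left(\frac{1}{2} \right)}.
Integral = F(3) - F(1) = 0.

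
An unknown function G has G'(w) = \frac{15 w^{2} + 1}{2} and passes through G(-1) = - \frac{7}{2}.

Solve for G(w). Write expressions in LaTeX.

A first test for any G(w): its w-derivative must equal the given G'(w).
A general antiderivative is \frac{5 w^{3}}{2} + \frac{w}{2} + \frac{1}{2} + C.
The condition gives C = - \frac{7}{2} - (- \frac{5}{2}) = -1.
So G(w) = \frac{5 w^{3} + w - 1}{2}.
Check: d/dw[\frac{5 w^{3} + w - 1}{2}] = \frac{15 w^{2}}{2} + \frac{1}{2}, which equals G'(w).

G(w) = \frac{5 w^{3} + w - 1}{2}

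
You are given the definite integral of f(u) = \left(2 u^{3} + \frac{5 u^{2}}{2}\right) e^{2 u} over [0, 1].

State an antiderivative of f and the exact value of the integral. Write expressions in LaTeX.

Recognize the product-rule pattern: f = v'r + vr' with v = u^{3} - \frac{u^{2}}{4} + \frac{u}{4} - \frac{1}{8}, r = e^{2 u}, so integration by parts undoes it.
F(u) = \frac{\left(8 u^{3} - 2 u^{2} + 2 u - 1\right) e^{2 u}}{8} is an antiderivative of f.
Check: d/du[\frac{\left(8 u^{3} - 2 u^{2} + 2 u - 1\right) e^{2 u}}{8}] = 2 u^{3} e^{2 u} + \frac{5 u^{2} e^{2 u}}{2}, which equals f(u).
F(1) = \frac{7 e^{2}}{8}; F(0) = - \frac{1}{8}.
Integral = F(1) - F(0) = \frac{1}{8} + \frac{7 e^{2}}{8}.

Antiderivative: F(u) = \frac{\left(8 u^{3} - 2 u^{2} + 2 u - 1\right) e^{2 u}}{8}; value = \frac{1}{8} + \frac{7 e^{2}}{8}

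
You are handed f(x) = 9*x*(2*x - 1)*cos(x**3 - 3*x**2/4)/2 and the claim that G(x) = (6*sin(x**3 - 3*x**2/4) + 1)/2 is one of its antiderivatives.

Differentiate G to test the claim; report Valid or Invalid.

d/dx[G] = 9*x**2*cos(x**3 - 3*x**2/4) - 9*x*cos(x**3 - 3*x**2/4)/2
This equals f(x) exactly, so the claim holds.

Valid. The derivative of G reproduces f.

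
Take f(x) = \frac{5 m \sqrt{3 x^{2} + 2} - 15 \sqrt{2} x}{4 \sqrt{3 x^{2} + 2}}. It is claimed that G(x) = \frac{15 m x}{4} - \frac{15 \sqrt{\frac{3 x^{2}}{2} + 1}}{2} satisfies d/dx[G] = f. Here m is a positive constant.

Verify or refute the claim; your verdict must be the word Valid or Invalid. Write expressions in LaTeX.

d/dx[G] = \frac{15 m \sqrt{3 x^{2} + 2} - 45 \sqrt{2} x}{4 \sqrt{3 x^{2} + 2}}
d/dx[G] - f(x) = \frac{5 m \sqrt{3 x^{2} + 2} - 15 \sqrt{2} x}{2 \sqrt{3 x^{2} + 2}} != 0.

Invalid: d/dx[G] - f = \frac{5 m \sqrt{3 x^{2} + 2} - 15 \sqrt{2} x}{2 \sqrt{3 x^{2} + 2}}, which is not 0.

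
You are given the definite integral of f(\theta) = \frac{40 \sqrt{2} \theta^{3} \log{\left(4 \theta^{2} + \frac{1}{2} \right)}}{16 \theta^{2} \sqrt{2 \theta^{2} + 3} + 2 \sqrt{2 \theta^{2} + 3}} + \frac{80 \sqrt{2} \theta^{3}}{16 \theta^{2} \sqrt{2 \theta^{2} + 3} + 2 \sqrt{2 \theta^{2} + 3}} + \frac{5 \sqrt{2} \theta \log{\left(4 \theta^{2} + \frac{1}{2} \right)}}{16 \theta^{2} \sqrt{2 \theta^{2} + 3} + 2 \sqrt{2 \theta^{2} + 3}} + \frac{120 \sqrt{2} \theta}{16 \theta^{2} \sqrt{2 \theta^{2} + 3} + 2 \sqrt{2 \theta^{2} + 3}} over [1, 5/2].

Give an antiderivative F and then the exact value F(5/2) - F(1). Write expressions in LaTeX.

Antiderivative: F(\theta) = \frac{5 \sqrt{4 \theta^{2} + 6} \log{\left(4 \theta^{2} + \frac{1}{2} \right)}}{4}; value = - \frac{5 \sqrt{10} \log{\left(\frac{9}{2} \right)}}{4} + \frac{5 \sqrt{31} \log{\left(\frac{51}{2} \right)}}{4}

Recognize the product-rule pattern: f = u'v + uv' with u = \frac{5 \sqrt{4 \theta^{2} + 6}}{4}, v = \log{\left(4 \theta^{2} + \frac{1}{2} \right)}, so integration by parts undoes it.
F(\theta) = \frac{5 \sqrt{4 \theta^{2} + 6} \log{\left(4 \theta^{2} + \frac{1}{2} \right)}}{4} is an antiderivative of f.
Check: d/d\theta[\frac{5 \sqrt{4 \theta^{2} + 6} \log{\left(4 \theta^{2} + \frac{1}{2} \right)}}{4}] = \frac{40 \sqrt{2} \theta^{3} \log{\left(4 \theta^{2} + \frac{1}{2} \right)} + 80 \sqrt{2} \theta^{3} + 5 \sqrt{2} \theta \log{\left(4 \theta^{2} + \frac{1}{2} \right)} + 120 \sqrt{2} \theta}{16 \theta^{2} \sqrt{2 \theta^{2} + 3} + 2 \sqrt{2 \theta^{2} + 3}}, which equals f(\theta).
F(5/2) = \frac{5 \sqrt{31} \log{\left(\frac{51}{2} \right)}}{4}; F(1) = \frac{5 \sqrt{10} \log{\left(\frac{9}{2} \right)}}{4}.
Integral = F(5/2) - F(1) = - \frac{5 \sqrt{10} \log{\left(\frac{9}{2} \right)}}{4} + \frac{5 \sqrt{31} \log{\left(\frac{51}{2} \right)}}{4}.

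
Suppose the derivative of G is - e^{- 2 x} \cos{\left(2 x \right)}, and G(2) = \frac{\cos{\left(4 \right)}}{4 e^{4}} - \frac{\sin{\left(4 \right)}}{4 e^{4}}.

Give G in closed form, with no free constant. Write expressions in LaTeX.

G(x) = - \frac{e^{- 2 x} \sin{\left(2 x \right)}}{4} + \frac{e^{- 2 x} \cos{\left(2 x \right)}}{4}

For G(x) to be correct, d/dx[G] must agree with the stated G'(x) identically.
A general antiderivative is - \frac{e^{- 2 x} \sin{\left(2 x \right)}}{4} + \frac{e^{- 2 x} \cos{\left(2 x \right)}}{4} + C.
The condition gives C = \frac{\cos{\left(4 \right)}}{4 e^{4}} - \frac{\sin{\left(4 \right)}}{4 e^{4}} - (\frac{\cos{\left(4 \right)}}{4 e^{4}} - \frac{\sin{\left(4 \right)}}{4 e^{4}}) = 0.
So G(x) = - \frac{e^{- 2 x} \sin{\left(2 x \right)}}{4} + \frac{e^{- 2 x} \cos{\left(2 x \right)}}{4}.
Check: d/dx[- \frac{e^{- 2 x} \sin{\left(2 x \right)}}{4} + \frac{e^{- 2 x} \cos{\left(2 x \right)}}{4}] = - e^{- 2 x} \cos{\left(2 x \right)} = G'(x).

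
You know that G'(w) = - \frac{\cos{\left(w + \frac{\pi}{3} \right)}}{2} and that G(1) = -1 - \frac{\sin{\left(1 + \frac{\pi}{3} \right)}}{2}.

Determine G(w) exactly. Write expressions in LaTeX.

Since d/dw undoes antidifferentiation here, G(w) must give back the stated G'(w).
A general antiderivative is - \frac{\sin{\left(w + \frac{\pi}{3} \right)}}{2} + C.
The condition gives C = -1 - \frac{\sin{\left(1 + \frac{\pi}{3} \right)}}{2} - (- \frac{\sin{\left(1 + \frac{\pi}{3} \right)}}{2}) = -1.
So G(w) = - \frac{\sin{\left(w + \frac{\pi}{3} \right)}}{2} - 1.
Check: d/dw[- \frac{\sin{\left(w + \frac{\pi}{3} \right)}}{2} - 1] = - \frac{\cos{\left(w + \frac{\pi}{3} \right)}}{2} = G'(w).

G(w) = - \frac{\sin{\left(w + \frac{\pi}{3} \right)}}{2} - 1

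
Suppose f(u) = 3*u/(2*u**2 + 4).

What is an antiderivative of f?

An antiderivative is F(u) = 3*log(u**2 + 2)/4.

f matches the chain-rule pattern g'(h)*h' with inner function h(u) = u**2 + 2; substituting w = h(u) collapses the integral.
Check: d/du[3*log(u**2 + 2)/4] = 3*u/(2*u**2 + 4) = f(u).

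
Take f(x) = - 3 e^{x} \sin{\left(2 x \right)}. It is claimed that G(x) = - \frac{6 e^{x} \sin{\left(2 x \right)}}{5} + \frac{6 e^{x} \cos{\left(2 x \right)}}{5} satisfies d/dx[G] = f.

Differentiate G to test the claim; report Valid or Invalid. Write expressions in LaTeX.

Invalid: d/dx[G] - f = - \frac{3 e^{x} \sin{\left(2 x \right)}}{5} - \frac{6 e^{x} \cos{\left(2 x \right)}}{5}, which is not 0.

d/dx[G] = - \frac{18 e^{x} \sin{\left(2 x \right)}}{5} - \frac{6 e^{x} \cos{\left(2 x \right)}}{5}
d/dx[G] - f(x) = - \frac{3 e^{x} \sin{\left(2 x \right)}}{5} - \frac{6 e^{x} \cos{\left(2 x \right)}}{5} != 0.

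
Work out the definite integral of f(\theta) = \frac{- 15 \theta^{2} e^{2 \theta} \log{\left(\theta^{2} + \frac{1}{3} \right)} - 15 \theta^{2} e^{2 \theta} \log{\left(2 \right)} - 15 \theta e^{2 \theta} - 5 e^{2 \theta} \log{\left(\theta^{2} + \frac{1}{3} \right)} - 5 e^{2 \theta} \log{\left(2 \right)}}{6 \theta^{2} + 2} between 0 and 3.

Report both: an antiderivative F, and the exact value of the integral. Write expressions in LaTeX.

f has the shape u'v + uv' for u = - \frac{5 e^{2 \theta}}{4} and v = \log{\left(2 \theta^{2} + \frac{2}{3} \right)} — it is the derivative of the product u*v.
F(\theta) = - \frac{5 e^{2 \theta} \log{\left(\theta^{2} + \frac{1}{3} \right)}}{4} - \frac{5 e^{2 \theta} \log{\left(2 \right)}}{4} is an antiderivative of f.
Check: d/d\theta[- \frac{5 e^{2 \theta} \log{\left(\theta^{2} + \frac{1}{3} \right)}}{4} - \frac{5 e^{2 \theta} \log{\left(2 \right)}}{4}] = \frac{- 15 \theta^{2} e^{2 \theta} \log{\left(\theta^{2} + \frac{1}{3} \right)} - 15 \theta^{2} e^{2 \theta} \log{\left(2 \right)} - 15 \theta e^{2 \theta} - 5 e^{2 \theta} \log{\left(\theta^{2} + \frac{1}{3} \right)} - 5 e^{2 \theta} \log{\left(2 \right)}}{6 \theta^{2} + 2} = f(\theta).
F(3) = - \frac{5 e^{6} \log{\left(\frac{28}{3} \right)}}{4} - \frac{5 e^{6} \log{\left(2 \right)}}{4}; F(0) = - \frac{5 \log{\left(2 \right)}}{4} + \frac{5 \log{\left(3 \right)}}{4}.
Integral = F(3) - F(0) = - \frac{5 e^{6} \log{\left(\frac{56}{3} \right)}}{4} + \frac{5 \log{\left(\frac{2}{3} \right)}}{4}.

Antiderivative: F(\theta) = - \frac{5 e^{2 \theta} \log{\left(\theta^{2} + \frac{1}{3} \right)}}{4} - \frac{5 e^{2 \theta} \log{\left(2 \right)}}{4}; value = - \frac{5 e^{6} \log{\left(\frac{56}{3} \right)}}{4} + \frac{5 \log{\left(\frac{2}{3} \right)}}{4}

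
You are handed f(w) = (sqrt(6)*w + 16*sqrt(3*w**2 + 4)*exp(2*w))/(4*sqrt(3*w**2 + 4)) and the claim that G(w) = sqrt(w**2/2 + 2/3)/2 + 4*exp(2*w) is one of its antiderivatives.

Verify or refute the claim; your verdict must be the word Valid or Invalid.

d/dw[G] = (sqrt(6)*w + 32*sqrt(3*w**2 + 4)*exp(2*w))/(4*sqrt(3*w**2 + 4))
d/dw[G] - f(w) = 4*exp(2*w) != 0.

Invalid: d/dw[G] - f = 4*exp(2*w), which is not 0.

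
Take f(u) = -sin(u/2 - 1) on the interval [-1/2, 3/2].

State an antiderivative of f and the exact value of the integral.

Antiderivative: F(u) = 2*cos(u/2 - 1); value = -2*cos(5/4) + 2*cos(1/4)

Whatever form F(u) takes, F'(u) = f(u) is non-negotiable.
F(u) = 2*cos(u/2 - 1) is an antiderivative of f.
Check: d/du[2*cos(u/2 - 1)] = -sin(u/2 - 1) = f(u).
F(3/2) = 2*cos(1/4); F(-1/2) = 2*cos(5/4).
Integral = F(3/2) - F(-1/2) = -2*cos(5/4) + 2*cos(1/4).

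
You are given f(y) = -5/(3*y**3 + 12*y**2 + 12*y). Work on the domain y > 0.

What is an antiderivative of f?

An antiderivative is F(y) = 5*(-y*log(y) + y*log(y + 2) - 2*log(y) + 2*log(y + 2) - 2)/(12*(y + 2)).

Factor the denominator (3*y*(y + 2)**2) and decompose: f = 5/(12*(y + 2)) + 5/(6*(y + 2)**2) - 5/(12*y); each piece integrates to a log, atan, or power term.
Check: d/dy[5*(-y*log(y) + y*log(y + 2) - 2*log(y) + 2*log(y + 2) - 2)/(12*(y + 2))] = -5/(3*y**3 + 12*y**2 + 12*y) = f(y).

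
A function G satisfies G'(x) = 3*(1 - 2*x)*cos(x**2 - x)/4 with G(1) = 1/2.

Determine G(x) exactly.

G(x) = 1/2 - 3*sin(x**2 - x)/4

The substitution u = x**2 - x works: G'(x) is exactly (dG/du)*(du/dx) for that inner function.
A general antiderivative is -3*sin(x**2 - x)/4 + C.
The condition gives C = 1/2 - (0) = 1/2.
So G(x) = 1/2 - 3*sin(x**2 - x)/4.
Check: d/dx[1/2 - 3*sin(x**2 - x)/4] = -3*x*cos(x**2 - x)/2 + 3*cos(x**2 - x)/4, which equals G'(x).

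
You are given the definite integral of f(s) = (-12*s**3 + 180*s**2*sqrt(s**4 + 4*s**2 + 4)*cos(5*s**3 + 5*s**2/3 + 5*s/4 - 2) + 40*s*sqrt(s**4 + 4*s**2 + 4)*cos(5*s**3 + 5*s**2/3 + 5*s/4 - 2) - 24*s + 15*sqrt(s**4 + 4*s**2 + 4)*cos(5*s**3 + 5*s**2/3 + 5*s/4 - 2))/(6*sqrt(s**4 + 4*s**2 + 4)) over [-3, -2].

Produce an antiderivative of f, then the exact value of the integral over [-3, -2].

Any candidate F(s) must reproduce f(s) exactly when differentiated.
F(s) = -sqrt(s**4 + 4*s**2 + 4) + 2*sin(5*s**3 + 5*s**2/3 + 5*s/4 - 2) is an antiderivative of f.
Check: d/ds[-sqrt(s**4 + 4*s**2 + 4) + 2*sin(5*s**3 + 5*s**2/3 + 5*s/4 - 2)] = (-12*s**3 + 180*s**2*sqrt(s**4 + 4*s**2 + 4)*cos(5*s**3 + 5*s**2/3 + 5*s/4 - 2) + 40*s*sqrt(s**4 + 4*s**2 + 4)*cos(5*s**3 + 5*s**2/3 + 5*s/4 - 2) - 24*s + 15*sqrt(s**4 + 4*s**2 + 4)*cos(5*s**3 + 5*s**2/3 + 5*s/4 - 2))/(6*sqrt(s**4 + 4*s**2 + 4)) = f(s).
F(-2) = -6 - 2*sin(227/6); F(-3) = -11 - 2*sin(503/4).
Integral = F(-2) - F(-3) = -2*sin(227/6) + 2*sin(503/4) + 5.

Antiderivative: F(s) = -sqrt(s**4 + 4*s**2 + 4) + 2*sin(5*s**3 + 5*s**2/3 + 5*s/4 - 2); value = -2*sin(227/6) + 2*sin(503/4) + 5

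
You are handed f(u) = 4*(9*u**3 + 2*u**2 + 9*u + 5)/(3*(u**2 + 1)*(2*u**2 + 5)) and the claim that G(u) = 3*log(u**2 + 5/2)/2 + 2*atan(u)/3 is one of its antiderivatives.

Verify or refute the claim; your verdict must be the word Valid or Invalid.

Invalid: d/du[G] - f = (-18*u**3 - 4*u**2 - 18*u - 10)/(6*u**4 + 21*u**2 + 15), which is not 0.

d/du[G] = (18*u**3 + 4*u**2 + 18*u + 10)/(6*u**4 + 21*u**2 + 15)
d/du[G] - f(u) = (-18*u**3 - 4*u**2 - 18*u - 10)/(6*u**4 + 21*u**2 + 15) != 0.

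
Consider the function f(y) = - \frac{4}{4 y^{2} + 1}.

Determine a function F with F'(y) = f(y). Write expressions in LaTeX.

An antiderivative is F(y) = - 2 \operatorname{atan}{\left(2 y \right)}.

A first test for any F(y): its y-derivative must equal f(y) identically.
Check: d/dy[- 2 \operatorname{atan}{\left(2 y \right)}] = - \frac{4}{4 y^{2} + 1} = f(y).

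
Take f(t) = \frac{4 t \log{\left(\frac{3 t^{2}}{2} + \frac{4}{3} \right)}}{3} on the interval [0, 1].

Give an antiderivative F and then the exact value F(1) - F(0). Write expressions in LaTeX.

Antiderivative: F(t) = \frac{2 t^{2} \log{\left(\frac{3 t^{2}}{2} + \frac{4}{3} \right)}}{3} - \frac{2 t^{2}}{3} + \frac{16 \log{\left(9 t^{2} + 8 \right)}}{27}; value = - \frac{16 \log{\left(8 \right)}}{27} - \frac{2}{3} + \frac{2 \log{\left(\frac{17}{6} \right)}}{3} + \frac{16 \log{\left(17 \right)}}{27}

Any candidate F(t) must reproduce f(t) exactly when differentiated.
F(t) = \frac{2 t^{2} \log{\left(\frac{3 t^{2}}{2} + \frac{4}{3} \right)}}{3} - \frac{2 t^{2}}{3} + \frac{16 \log{\left(9 t^{2} + 8 \right)}}{27} is an antiderivative of f.
Check: d/dt[\frac{2 t^{2} \log{\left(\frac{3 t^{2}}{2} + \frac{4}{3} \right)}}{3} - \frac{2 t^{2}}{3} + \frac{16 \log{\left(9 t^{2} + 8 \right)}}{27}] = \frac{4 t \log{\left(9 t^{2} + 8 \right)}}{3} - \frac{4 t \log{\left(6 \right)}}{3}, which equals f(t).
F(1) = - \frac{2}{3} + \frac{2 \log{\left(\frac{17}{6} \right)}}{3} + \frac{16 \log{\left(17 \right)}}{27}; F(0) = \frac{16 \log{\left(8 \right)}}{27}.
Integral = F(1) - F(0) = - \frac{16 \log{\left(8 \right)}}{27} - \frac{2}{3} + \frac{2 \log{\left(\frac{17}{6} \right)}}{3} + \frac{16 \log{\left(17 \right)}}{27}.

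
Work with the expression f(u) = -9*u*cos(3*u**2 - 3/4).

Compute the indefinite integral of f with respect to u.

The substitution w = 3*u**2 - 3/4 works: f is exactly (dF/dw)*(dw/du) for that inner function.
Check: d/du[-3*sin(3*u**2 - 3/4)/2] = -9*u*cos(3*u**2 - 3/4) = f(u).

F(u) = -3*sin(3*u**2 - 3/4)/2 + C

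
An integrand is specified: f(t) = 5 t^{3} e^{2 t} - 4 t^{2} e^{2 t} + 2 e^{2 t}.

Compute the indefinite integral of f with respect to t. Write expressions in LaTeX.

Recognize the product-rule pattern: f = u'v + uv' with u = \frac{5 t^{3}}{2} - \frac{23 t^{2}}{4} + \frac{23 t}{4} - \frac{15}{8}, v = e^{2 t}, so integration by parts undoes it.
Check: d/dt[\frac{\left(20 t^{3} - 46 t^{2} + 46 t - 15\right) e^{2 t}}{8}] = 5 t^{3} e^{2 t} - 4 t^{2} e^{2 t} + 2 e^{2 t} = f(t).

F(t) = \frac{\left(20 t^{3} - 46 t^{2} + 46 t - 15\right) e^{2 t}}{8} + C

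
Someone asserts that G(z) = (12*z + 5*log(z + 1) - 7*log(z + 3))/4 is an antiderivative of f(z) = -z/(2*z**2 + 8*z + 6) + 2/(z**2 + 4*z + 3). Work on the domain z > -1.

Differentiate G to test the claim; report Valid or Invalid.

Invalid: d/dz[G] - f = 3, which is not 0.

d/dz[G] = (6*z**2 + 23*z + 22)/(2*z**2 + 8*z + 6)
d/dz[G] - f(z) = 3 != 0.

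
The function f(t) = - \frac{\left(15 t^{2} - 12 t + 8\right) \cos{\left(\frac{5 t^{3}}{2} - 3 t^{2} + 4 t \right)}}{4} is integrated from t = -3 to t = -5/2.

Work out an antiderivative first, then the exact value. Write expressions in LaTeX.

f matches the chain-rule pattern g'(h)*h' with inner function h(t) = \frac{5 t^{3}}{2} - 3 t^{2} + 4 t; substituting u = h(t) collapses the integral.
F(t) = - \frac{\sin{\left(\frac{5 t^{3}}{2} - 3 t^{2} + 4 t \right)}}{2} is an antiderivative of f.
Check: d/dt[- \frac{\sin{\left(\frac{5 t^{3}}{2} - 3 t^{2} + 4 t \right)}}{2}] = - \frac{15 t^{2} \cos{\left(\frac{5 t^{3}}{2} - 3 t^{2} + 4 t \right)}}{4} + 3 t \cos{\left(\frac{5 t^{3}}{2} - 3 t^{2} + 4 t \right)} - 2 \cos{\left(\frac{5 t^{3}}{2} - 3 t^{2} + 4 t \right)}, which equals f(t).
F(-5/2) = \frac{\sin{\left(\frac{1085}{16} \right)}}{2}; F(-3) = \frac{\sin{\left(\frac{213}{2} \right)}}{2}.
Integral = F(-5/2) - F(-3) = \frac{\sin{\left(\frac{1085}{16} \right)}}{2} - \frac{\sin{\left(\frac{213}{2} \right)}}{2}.

Antiderivative: F(t) = - \frac{\sin{\left(\frac{5 t^{3}}{2} - 3 t^{2} + 4 t \right)}}{2}; value = \frac{\sin{\left(\frac{1085}{16} \right)}}{2} - \frac{\sin{\left(\frac{213}{2} \right)}}{2}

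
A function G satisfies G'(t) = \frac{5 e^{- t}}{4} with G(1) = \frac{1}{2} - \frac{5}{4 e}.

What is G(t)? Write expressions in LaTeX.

G(t) = \frac{\left(2 e^{t} - 5\right) e^{- t}}{4}

A candidate passes only if d/dt[G] lands on the given G'(t) exactly.
A general antiderivative is - \frac{5 e^{- t}}{4} + C.
The condition gives C = \frac{1}{2} - \frac{5}{4 e} - (- \frac{5}{4 e}) = \frac{1}{2}.
So G(t) = \frac{\left(2 e^{t} - 5\right) e^{- t}}{4}.
Check: d/dt[\frac{\left(2 e^{t} - 5\right) e^{- t}}{4}] = \frac{5 e^{- t}}{4} = G'(t).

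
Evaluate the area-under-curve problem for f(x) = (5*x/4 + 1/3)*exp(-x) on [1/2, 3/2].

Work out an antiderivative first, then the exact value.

Recognize the product-rule pattern: f = u'v + uv' with u = -5*x/4 - 19/12, v = exp(-x), so integration by parts undoes it.
F(x) = (-15*x - 19)*exp(-x)/12 is an antiderivative of f.
Check: d/dx[(-15*x - 19)*exp(-x)/12] = (15*x + 4)*exp(-x)/12, which equals f(x).
F(3/2) = -83*exp(-3/2)/24; F(1/2) = -53*exp(-1/2)/24.
Integral = F(3/2) - F(1/2) = -83*exp(-3/2)/24 + 53*exp(-1/2)/24.

Antiderivative: F(x) = (-15*x - 19)*exp(-x)/12; value = -83*exp(-3/2)/24 + 53*exp(-1/2)/24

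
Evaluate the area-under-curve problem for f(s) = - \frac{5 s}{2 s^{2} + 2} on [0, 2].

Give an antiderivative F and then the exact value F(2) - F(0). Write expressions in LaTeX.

f matches the chain-rule pattern g'(h)*h' with inner function h(s) = s^{2} + 1; substituting u = h(s) collapses the integral.
F(s) = - \frac{5 \log{\left(s^{2} + 1 \right)}}{4} is an antiderivative of f.
Check: d/ds[- \frac{5 \log{\left(s^{2} + 1 \right)}}{4}] = - \frac{5 s}{2 s^{2} + 2} = f(s).
F(2) = - \frac{5 \log{\left(5 \right)}}{4}; F(0) = 0.
Integral = F(2) - F(0) = - \frac{5 \log{\left(5 \right)}}{4}.

Antiderivative: F(s) = - \frac{5 \log{\left(s^{2} + 1 \right)}}{4}; value = - \frac{5 \log{\left(5 \right)}}{4}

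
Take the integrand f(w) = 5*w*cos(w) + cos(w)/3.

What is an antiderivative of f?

An antiderivative is F(w) = (15*w*sin(w) + sin(w) + 15*cos(w))/3.

Integrate term by term and add the pieces.
Check: d/dw[(15*w*sin(w) + sin(w) + 15*cos(w))/3] = 5*w*cos(w) + cos(w)/3 = f(w).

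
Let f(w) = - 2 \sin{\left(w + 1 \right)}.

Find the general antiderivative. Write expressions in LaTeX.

F(w) = 2 \cos{\left(w + 1 \right)} + C

Recover f(w) by differentiating a candidate F(w); any mismatch rules it out.
Check: d/dw[2 \cos{\left(w + 1 \right)}] = - 2 \sin{\left(w + 1 \right)} = f(w).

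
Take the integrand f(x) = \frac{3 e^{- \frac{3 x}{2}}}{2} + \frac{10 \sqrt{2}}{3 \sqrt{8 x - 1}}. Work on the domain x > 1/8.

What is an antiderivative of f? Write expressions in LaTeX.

An antiderivative is F(x) = \frac{5 \sqrt{4 x - \frac{1}{2}}}{3} - e^{- \frac{3 x}{2}}.

The integrand splits into summands that can be handled one at a time.
Check: d/dx[\frac{5 \sqrt{4 x - \frac{1}{2}}}{3} - e^{- \frac{3 x}{2}}] = \frac{\left(9 \sqrt{8 x - 1} + 20 \sqrt{2} e^{\frac{3 x}{2}}\right) e^{- \frac{3 x}{2}}}{6 \sqrt{8 x - 1}}, which equals f(x).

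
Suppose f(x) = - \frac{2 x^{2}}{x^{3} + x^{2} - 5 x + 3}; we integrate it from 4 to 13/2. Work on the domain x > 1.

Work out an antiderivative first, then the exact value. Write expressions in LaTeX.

Antiderivative: F(x) = - \frac{7 \log{\left(x - 1 \right)}}{8} - \frac{9 \log{\left(x + 3 \right)}}{8} + \frac{2}{4 x - 4}; value = - \frac{9 \log{\left(\frac{19}{2} \right)}}{8} - \frac{7 \log{\left(\frac{11}{2} \right)}}{8} - \frac{5}{66} + \frac{7 \log{\left(3 \right)}}{8} + \frac{9 \log{\left(7 \right)}}{8}

Factor the denominator (\left(x - 1\right)^{2} \left(x + 3\right)) and decompose: f = - \frac{9}{8 \left(x + 3\right)} - \frac{7}{8 \left(x - 1\right)} - \frac{1}{2 \left(x - 1\right)^{2}}; each piece integrates to a log, atan, or power term.
F(x) = - \frac{7 \log{\left(x - 1 \right)}}{8} - \frac{9 \log{\left(x + 3 \right)}}{8} + \frac{2}{4 x - 4} is an antiderivative of f.
Check: d/dx[- \frac{7 \log{\left(x - 1 \right)}}{8} - \frac{9 \log{\left(x + 3 \right)}}{8} + \frac{2}{4 x - 4}] = - \frac{2 x^{2}}{x^{3} + x^{2} - 5 x + 3} = f(x).
F(13/2) = - \frac{9 \log{\left(\frac{19}{2} \right)}}{8} - \frac{7 \log{\left(\frac{11}{2} \right)}}{8} + \frac{1}{11}; F(4) = - \frac{9 \log{\left(7 \right)}}{8} - \frac{7 \log{\left(3 \right)}}{8} + \frac{1}{6}.
Integral = F(13/2) - F(4) = - \frac{9 \log{\left(\frac{19}{2} \right)}}{8} - \frac{7 \log{\left(\frac{11}{2} \right)}}{8} - \frac{5}{66} + \frac{7 \log{\left(3 \right)}}{8} + \frac{9 \log{\left(7 \right)}}{8}.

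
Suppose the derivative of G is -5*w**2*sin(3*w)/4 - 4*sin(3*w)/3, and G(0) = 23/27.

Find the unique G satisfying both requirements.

G(w) = 5*w**2*cos(3*w)/12 - 5*w*sin(3*w)/18 + 19*cos(3*w)/54 + 1/2

Integrate term by term and add the pieces.
A general antiderivative is 5*w**2*cos(3*w)/12 - 5*w*sin(3*w)/18 + 19*cos(3*w)/54 + C.
The condition gives C = 23/27 - (19/54) = 1/2.
So G(w) = 5*w**2*cos(3*w)/12 - 5*w*sin(3*w)/18 + 19*cos(3*w)/54 + 1/2.
Check: d/dw[5*w**2*cos(3*w)/12 - 5*w*sin(3*w)/18 + 19*cos(3*w)/54 + 1/2] = -5*w**2*sin(3*w)/4 - 4*sin(3*w)/3 = G'(w).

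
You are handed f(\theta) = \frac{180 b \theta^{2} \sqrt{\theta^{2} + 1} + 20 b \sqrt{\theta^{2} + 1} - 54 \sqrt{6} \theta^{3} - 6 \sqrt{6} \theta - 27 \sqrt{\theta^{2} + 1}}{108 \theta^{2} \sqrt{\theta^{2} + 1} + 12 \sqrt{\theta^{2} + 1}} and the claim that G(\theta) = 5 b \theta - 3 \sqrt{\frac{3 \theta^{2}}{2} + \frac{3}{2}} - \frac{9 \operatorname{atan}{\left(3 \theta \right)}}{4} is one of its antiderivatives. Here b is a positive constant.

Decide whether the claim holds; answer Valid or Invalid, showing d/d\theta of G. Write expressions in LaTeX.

Invalid: d/d\theta[G] - f = \frac{180 b \theta^{4} + 200 b \theta^{2} + 20 b - 54 \sqrt{6} \theta^{3} \sqrt{\theta^{2} + 1} - 27 \theta^{2} - 6 \sqrt{6} \theta \sqrt{\theta^{2} + 1} - 27}{54 \theta^{4} + 60 \theta^{2} + 6}, which is not 0.

d/d\theta[G] = \frac{180 b \theta^{2} \sqrt{\theta^{2} + 1} + 20 b \sqrt{\theta^{2} + 1} - 54 \sqrt{6} \theta^{3} - 6 \sqrt{6} \theta - 27 \sqrt{\theta^{2} + 1}}{36 \theta^{2} \sqrt{\theta^{2} + 1} + 4 \sqrt{\theta^{2} + 1}}
d/d\theta[G] - f(\theta) = \frac{180 b \theta^{4} + 200 b \theta^{2} + 20 b - 54 \sqrt{6} \theta^{3} \sqrt{\theta^{2} + 1} - 27 \theta^{2} - 6 \sqrt{6} \theta \sqrt{\theta^{2} + 1} - 27}{54 \theta^{4} + 60 \theta^{2} + 6} != 0.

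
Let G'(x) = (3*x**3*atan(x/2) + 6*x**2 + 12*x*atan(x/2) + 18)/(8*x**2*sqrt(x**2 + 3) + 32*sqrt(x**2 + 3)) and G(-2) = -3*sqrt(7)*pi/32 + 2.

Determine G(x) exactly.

G(x) = (3*sqrt(x**2 + 3)*atan(x/2) + 16)/8

G'(x) has the shape u'v + uv' for u = 3*sqrt(x**2 + 3)/8 and v = atan(x/2) — it is the derivative of the product u*v.
A general antiderivative is 3*sqrt(x**2 + 3)*atan(x/2)/8 + C.
The condition gives C = -3*sqrt(7)*pi/32 + 2 - (-3*sqrt(7)*pi/32) = 2.
So G(x) = (3*sqrt(x**2 + 3)*atan(x/2) + 16)/8.
Check: d/dx[(3*sqrt(x**2 + 3)*atan(x/2) + 16)/8] = (3*x**3*atan(x/2) + 6*x**2 + 12*x*atan(x/2) + 18)/(8*x**2*sqrt(x**2 + 3) + 32*sqrt(x**2 + 3)) = G'(x).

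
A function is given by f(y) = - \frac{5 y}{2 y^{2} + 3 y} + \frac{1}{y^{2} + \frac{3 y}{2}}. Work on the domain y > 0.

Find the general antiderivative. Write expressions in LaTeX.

F(y) = \frac{2 \log{\left(y \right)}}{3} - \frac{19 \log{\left(y + \frac{3}{2} \right)}}{6} + C

Factor the denominator (y \left(2 y + 3\right)) and decompose: f = - \frac{19}{3 \left(2 y + 3\right)} + \frac{2}{3 y}; each piece integrates to a log, atan, or power term.
Check: d/dy[\frac{2 \log{\left(y \right)}}{3} - \frac{19 \log{\left(y + \frac{3}{2} \right)}}{6}] = \frac{2 - 5 y}{2 y^{2} + 3 y}, which equals f(y).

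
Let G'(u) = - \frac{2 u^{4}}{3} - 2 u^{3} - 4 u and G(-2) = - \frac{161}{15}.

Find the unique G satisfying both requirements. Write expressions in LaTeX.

Integrate term by term and add the pieces.
A general antiderivative is - \frac{2 u^{5}}{15} - \frac{u^{4}}{2} - 2 u^{2} + C.
The condition gives C = - \frac{161}{15} - (- \frac{176}{15}) = 1.
So G(u) = - \frac{2 u^{5}}{15} - \frac{u^{4}}{2} - 2 u^{2} + 1.
Check: d/du[- \frac{2 u^{5}}{15} - \frac{u^{4}}{2} - 2 u^{2} + 1] = - \frac{2 u^{4}}{3} - 2 u^{3} - 4 u = G'(u).

G(u) = - \frac{2 u^{5}}{15} - \frac{u^{4}}{2} - 2 u^{2} + 1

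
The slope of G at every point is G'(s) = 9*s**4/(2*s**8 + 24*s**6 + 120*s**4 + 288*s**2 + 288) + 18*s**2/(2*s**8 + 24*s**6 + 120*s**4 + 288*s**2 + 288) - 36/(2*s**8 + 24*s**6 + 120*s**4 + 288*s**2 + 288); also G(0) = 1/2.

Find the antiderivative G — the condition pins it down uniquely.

G'(s) has the shape u'v + uv' for u = -s/2 and v = 1/(s**4/3 + 2*s**2 + 4) — it is the derivative of the product u*v.
A general antiderivative is -s/(2*(s**4/3 + 2*s**2 + 4)) + C.
The condition gives C = 1/2 - (0) = 1/2.
So G(s) = (s**4 + 6*s**2 - 3*s + 12)/(2*s**4 + 12*s**2 + 24).
Check: d/ds[(s**4 + 6*s**2 - 3*s + 12)/(2*s**4 + 12*s**2 + 24)] = (9*s**4 + 18*s**2 - 36)/(2*s**8 + 24*s**6 + 120*s**4 + 288*s**2 + 288), which equals G'(s).

G(s) = (s**4 + 6*s**2 - 3*s + 12)/(2*s**4 + 12*s**2 + 24)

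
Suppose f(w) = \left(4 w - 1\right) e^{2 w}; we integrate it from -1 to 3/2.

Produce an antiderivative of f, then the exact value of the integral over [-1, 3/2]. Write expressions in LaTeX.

Antiderivative: F(w) = 2 w e^{2 w} - \frac{3 e^{2 w}}{2}; value = \frac{7}{2 e^{2}} + \frac{3 e^{3}}{2}

Recognize the product-rule pattern: f = u'v + uv' with u = 2 w - \frac{3}{2}, v = e^{2 w}, so integration by parts undoes it.
F(w) = 2 w e^{2 w} - \frac{3 e^{2 w}}{2} is an antiderivative of f.
Check: d/dw[2 w e^{2 w} - \frac{3 e^{2 w}}{2}] = 4 w e^{2 w} - e^{2 w}, which equals f(w).
F(3/2) = \frac{3 e^{3}}{2}; F(-1) = - \frac{7}{2 e^{2}}.
Integral = F(3/2) - F(-1) = \frac{7}{2 e^{2}} + \frac{3 e^{3}}{2}.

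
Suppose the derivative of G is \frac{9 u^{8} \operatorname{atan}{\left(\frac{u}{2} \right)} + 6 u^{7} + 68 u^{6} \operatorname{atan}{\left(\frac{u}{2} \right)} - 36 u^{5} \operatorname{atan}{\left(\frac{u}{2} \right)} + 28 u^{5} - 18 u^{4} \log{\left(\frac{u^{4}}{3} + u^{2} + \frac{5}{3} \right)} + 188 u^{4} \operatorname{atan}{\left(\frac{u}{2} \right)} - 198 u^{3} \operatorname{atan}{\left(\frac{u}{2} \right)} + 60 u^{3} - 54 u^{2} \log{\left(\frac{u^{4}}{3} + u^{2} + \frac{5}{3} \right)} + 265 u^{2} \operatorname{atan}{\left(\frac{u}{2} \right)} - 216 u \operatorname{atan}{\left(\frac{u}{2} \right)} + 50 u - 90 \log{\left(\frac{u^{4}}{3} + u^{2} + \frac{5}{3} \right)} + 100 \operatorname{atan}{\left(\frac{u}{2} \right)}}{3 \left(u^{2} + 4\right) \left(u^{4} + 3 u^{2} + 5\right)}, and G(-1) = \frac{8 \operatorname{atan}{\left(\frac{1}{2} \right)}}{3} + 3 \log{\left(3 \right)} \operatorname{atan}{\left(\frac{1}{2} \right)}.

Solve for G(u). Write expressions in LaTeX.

G'(u) has the shape v'r + vr' for v = u^{3} + \frac{5 u}{3} - 3 \log{\left(\frac{u^{4}}{3} + u^{2} + \frac{5}{3} \right)} and r = \operatorname{atan}{\left(\frac{u}{2} \right)} — it is the derivative of the product v*r.
A general antiderivative is - \left(- u^{3} - \frac{5 u}{3} + 3 \log{\left(\frac{u^{4}}{3} + u^{2} + \frac{5}{3} \right)}\right) \operatorname{atan}{\left(\frac{u}{2} \right)} + C.
The condition gives C = \frac{8 \operatorname{atan}{\left(\frac{1}{2} \right)}}{3} + 3 \log{\left(3 \right)} \operatorname{atan}{\left(\frac{1}{2} \right)} - (\frac{8 \operatorname{atan}{\left(\frac{1}{2} \right)}}{3} + 3 \log{\left(3 \right)} \operatorname{atan}{\left(\frac{1}{2} \right)}) = 0.
So G(u) = u^{3} \operatorname{atan}{\left(\frac{u}{2} \right)} + \frac{5 u \operatorname{atan}{\left(\frac{u}{2} \right)}}{3} - 3 \log{\left(\frac{u^{4}}{3} + u^{2} + \frac{5}{3} \right)} \operatorname{atan}{\left(\frac{u}{2} \right)}.
Check: d/du[u^{3} \operatorname{atan}{\left(\frac{u}{2} \right)} + \frac{5 u \operatorname{atan}{\left(\frac{u}{2} \right)}}{3} - 3 \log{\left(\frac{u^{4}}{3} + u^{2} + \frac{5}{3} \right)} \operatorname{atan}{\left(\frac{u}{2} \right)}] = \frac{9 u^{8} \operatorname{atan}{\left(\frac{u}{2} \right)} + 6 u^{7} + 68 u^{6} \operatorname{atan}{\left(\frac{u}{2} \right)} - 36 u^{5} \operatorname{atan}{\left(\frac{u}{2} \right)} + 28 u^{5} - 18 u^{4} \log{\left(\frac{u^{4}}{3} + u^{2} + \frac{5}{3} \right)} + 188 u^{4} \operatorname{atan}{\left(\frac{u}{2} \right)} - 198 u^{3} \operatorname{atan}{\left(\frac{u}{2} \right)} + 60 u^{3} - 54 u^{2} \log{\left(\frac{u^{4}}{3} + u^{2} + \frac{5}{3} \right)} + 265 u^{2} \operatorname{atan}{\left(\frac{u}{2} \right)} - 216 u \operatorname{atan}{\left(\frac{u}{2} \right)} + 50 u - 90 \log{\left(\frac{u^{4}}{3} + u^{2} + \frac{5}{3} \right)} + 100 \operatorname{atan}{\left(\frac{u}{2} \right)}}{3 u^{6} + 21 u^{4} + 51 u^{2} + 60}, which equals G'(u).

G(u) = u^{3} \operatorname{atan}{\left(\frac{u}{2} \right)} + \frac{5 u \operatorname{atan}{\left(\frac{u}{2} \right)}}{3} - 3 \log{\left(\frac{u^{4}}{3} + u^{2} + \frac{5}{3} \right)} \operatorname{atan}{\left(\frac{u}{2} \right)}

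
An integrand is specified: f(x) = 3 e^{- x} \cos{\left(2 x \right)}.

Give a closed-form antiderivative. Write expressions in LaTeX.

An antiderivative is F(x) = \frac{3 \left(2 \sin{\left(2 x \right)} - \cos{\left(2 x \right)}\right) e^{- x}}{5}.

Any candidate F(x) must reproduce f(x) exactly when differentiated.
Check: d/dx[\frac{3 \left(2 \sin{\left(2 x \right)} - \cos{\left(2 x \right)}\right) e^{- x}}{5}] = 3 e^{- x} \cos{\left(2 x \right)} = f(x).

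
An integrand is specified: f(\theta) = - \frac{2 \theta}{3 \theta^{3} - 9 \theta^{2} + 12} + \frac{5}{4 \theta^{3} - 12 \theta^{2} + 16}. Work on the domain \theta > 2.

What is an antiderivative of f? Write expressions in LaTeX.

An antiderivative is F(\theta) = \frac{- 23 \theta \log{\left(\theta - 2 \right)} + 23 \theta \log{\left(\theta + 1 \right)} + 46 \log{\left(\theta - 2 \right)} - 46 \log{\left(\theta + 1 \right)} + 3}{108 \left(\theta - 2\right)}.

Factor the denominator (12 \left(\theta - 2\right)^{2} \left(\theta + 1\right)) and decompose: f = \frac{23}{108 \left(\theta + 1\right)} - \frac{23}{108 \left(\theta - 2\right)} - \frac{1}{36 \left(\theta - 2\right)^{2}}; each piece integrates to a log, atan, or power term.
Check: d/d\theta[\frac{- 23 \theta \log{\left(\theta - 2 \right)} + 23 \theta \log{\left(\theta + 1 \right)} + 46 \log{\left(\theta - 2 \right)} - 46 \log{\left(\theta + 1 \right)} + 3}{108 \left(\theta - 2\right)}] = \frac{15 - 8 \theta}{12 \theta^{3} - 36 \theta^{2} + 48}, which equals f(\theta).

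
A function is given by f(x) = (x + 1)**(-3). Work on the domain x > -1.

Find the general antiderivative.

F(x) = -1/(2*x**2 + 4*x + 2) + C

Since d/dx undoes antidifferentiation here, F'(x) = f(x) is required of F(x).
Check: d/dx[-1/(2*x**2 + 4*x + 2)] = 1/(x**3 + 3*x**2 + 3*x + 1), which equals f(x).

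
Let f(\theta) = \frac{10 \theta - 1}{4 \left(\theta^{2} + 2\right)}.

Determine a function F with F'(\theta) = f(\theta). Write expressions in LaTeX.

An antiderivative is F(\theta) = \frac{5 \log{\left(\theta^{2} + 2 \right)}}{4} - \frac{\sqrt{2} \operatorname{atan}{\left(\frac{\sqrt{2} \theta}{2} \right)}}{8}.

Any candidate F(\theta) must reproduce f(\theta) exactly when differentiated.
Check: d/d\theta[\frac{5 \log{\left(\theta^{2} + 2 \right)}}{4} - \frac{\sqrt{2} \operatorname{atan}{\left(\frac{\sqrt{2} \theta}{2} \right)}}{8}] = \frac{10 \theta - 1}{4 \theta^{2} + 8}, which equals f(\theta).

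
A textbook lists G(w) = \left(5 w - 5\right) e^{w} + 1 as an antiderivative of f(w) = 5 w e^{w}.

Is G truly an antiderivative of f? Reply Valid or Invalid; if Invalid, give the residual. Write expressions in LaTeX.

Valid. The derivative of G reproduces f.

d/dw[G] = 5 w e^{w}
This equals f(w) exactly, so the claim holds.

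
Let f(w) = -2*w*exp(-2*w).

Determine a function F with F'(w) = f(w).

An antiderivative is F(w) = (2*w + 1)*exp(-2*w)/2.

Recognize the product-rule pattern: f = u'v + uv' with u = w + 1/2, v = exp(-2*w), so integration by parts undoes it.
Check: d/dw[(2*w + 1)*exp(-2*w)/2] = -2*w*exp(-2*w) = f(w).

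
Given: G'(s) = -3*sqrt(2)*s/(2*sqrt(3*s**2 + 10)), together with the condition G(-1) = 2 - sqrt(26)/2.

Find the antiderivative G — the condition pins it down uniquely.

The substitution u = 3*s**2/2 + 5 works: G'(s) is exactly (dG/du)*(du/ds) for that inner function.
A general antiderivative is -sqrt(3*s**2/2 + 5) + C.
The condition gives C = 2 - sqrt(26)/2 - (-sqrt(26)/2) = 2.
So G(s) = (-sqrt(2)*sqrt(3*s**2 + 10) + 4)/2.
Check: d/ds[(-sqrt(2)*sqrt(3*s**2 + 10) + 4)/2] = -3*sqrt(2)*s/(2*sqrt(3*s**2 + 10)) = G'(s).

G(s) = (-sqrt(2)*sqrt(3*s**2 + 10) + 4)/2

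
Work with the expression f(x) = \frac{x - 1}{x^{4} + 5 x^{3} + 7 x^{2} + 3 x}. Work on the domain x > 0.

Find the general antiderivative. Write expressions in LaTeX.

F(x) = - \frac{\log{\left(x \right)}}{3} + \frac{\log{\left(x + 3 \right)}}{3} - \frac{1}{x + 1} + C

The denominator factors as x \left(x + 1\right)^{2} \left(x + 3\right); partial fractions split f into directly integrable pieces: \frac{1}{3 \left(x + 3\right)} + \frac{1}{\left(x + 1\right)^{2}} - \frac{1}{3 x}.
Check: d/dx[- \frac{\log{\left(x \right)}}{3} + \frac{\log{\left(x + 3 \right)}}{3} - \frac{1}{x + 1}] = \frac{x - 1}{x^{4} + 5 x^{3} + 7 x^{2} + 3 x} = f(x).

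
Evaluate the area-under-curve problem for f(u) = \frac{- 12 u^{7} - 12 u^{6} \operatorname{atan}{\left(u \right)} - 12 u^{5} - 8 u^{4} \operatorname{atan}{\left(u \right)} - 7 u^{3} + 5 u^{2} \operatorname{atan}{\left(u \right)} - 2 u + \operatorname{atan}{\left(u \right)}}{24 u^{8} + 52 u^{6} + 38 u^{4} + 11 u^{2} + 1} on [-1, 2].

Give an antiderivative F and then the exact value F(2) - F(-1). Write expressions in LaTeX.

Antiderivative: F(u) = \frac{4 u \operatorname{atan}{\left(u \right)} - \left(2 u^{2} + 1\right) \log{\left(2 u^{2} + \frac{1}{3} \right)}}{4 \left(2 u^{2} + 1\right)}; value = - \frac{\log{\left(\frac{25}{3} \right)}}{4} - \frac{\pi}{12} + \frac{\log{\left(\frac{7}{3} \right)}}{4} + \frac{2 \operatorname{atan}{\left(2 \right)}}{9}

For F(u) to be correct the identity F'(u) - f(u) = 0 must hold.
F(u) = \frac{4 u \operatorname{atan}{\left(u \right)} - \left(2 u^{2} + 1\right) \log{\left(2 u^{2} + \frac{1}{3} \right)}}{4 \left(2 u^{2} + 1\right)} is an antiderivative of f.
Check: d/du[\frac{4 u \operatorname{atan}{\left(u \right)} - \left(2 u^{2} + 1\right) \log{\left(2 u^{2} + \frac{1}{3} \right)}}{4 \left(2 u^{2} + 1\right)}] = \frac{- 12 u^{7} - 12 u^{6} \operatorname{atan}{\left(u \right)} - 12 u^{5} - 8 u^{4} \operatorname{atan}{\left(u \right)} - 7 u^{3} + 5 u^{2} \operatorname{atan}{\left(u \right)} - 2 u + \operatorname{atan}{\left(u \right)}}{24 u^{8} + 52 u^{6} + 38 u^{4} + 11 u^{2} + 1} = f(u).
F(2) = - \frac{\log{\left(\frac{25}{3} \right)}}{4} + \frac{2 \operatorname{atan}{\left(2 \right)}}{9}; F(-1) = - \frac{\log{\left(\frac{7}{3} \right)}}{4} + \frac{\pi}{12}.
Integral = F(2) - F(-1) = - \frac{\log{\left(\frac{25}{3} \right)}}{4} - \frac{\pi}{12} + \frac{\log{\left(\frac{7}{3} \right)}}{4} + \frac{2 \operatorname{atan}{\left(2 \right)}}{9}.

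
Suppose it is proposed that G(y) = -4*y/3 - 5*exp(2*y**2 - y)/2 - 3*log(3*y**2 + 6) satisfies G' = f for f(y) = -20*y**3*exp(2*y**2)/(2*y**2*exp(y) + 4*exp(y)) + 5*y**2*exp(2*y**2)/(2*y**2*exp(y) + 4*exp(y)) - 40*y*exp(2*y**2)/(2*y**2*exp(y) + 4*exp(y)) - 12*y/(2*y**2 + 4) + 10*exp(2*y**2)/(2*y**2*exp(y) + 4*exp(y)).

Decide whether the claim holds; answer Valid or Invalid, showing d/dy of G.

d/dy[G] = (-60*y**3*exp(-y)*exp(2*y**2) - 8*y**2 + 15*y**2*exp(-y)*exp(2*y**2) - 36*y - 120*y*exp(-y)*exp(2*y**2) - 16 + 30*exp(-y)*exp(2*y**2))/(6*y**2 + 12)
d/dy[G] - f(y) = -4/3 != 0.

Invalid: d/dy[G] - f = -4/3, which is not 0.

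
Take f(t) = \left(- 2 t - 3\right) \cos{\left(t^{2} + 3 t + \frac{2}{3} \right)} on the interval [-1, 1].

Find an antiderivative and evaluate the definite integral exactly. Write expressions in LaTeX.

Antiderivative: F(t) = - \sin{\left(t^{2} + 3 t + \frac{2}{3} \right)}; value = - \sin{\left(\frac{4}{3} \right)} - \sin{\left(\frac{14}{3} \right)}

f matches the chain-rule pattern g'(h)*h' with inner function h(t) = t^{2} + 3 t + \frac{2}{3}; substituting u = h(t) collapses the integral.
F(t) = - \sin{\left(t^{2} + 3 t + \frac{2}{3} \right)} is an antiderivative of f.
Check: d/dt[- \sin{\left(t^{2} + 3 t + \frac{2}{3} \right)}] = - 2 t \cos{\left(t^{2} + 3 t + \frac{2}{3} \right)} - 3 \cos{\left(t^{2} + 3 t + \frac{2}{3} \right)}, which equals f(t).
F(1) = - \sin{\left(\frac{14}{3} \right)}; F(-1) = \sin{\left(\frac{4}{3} \right)}.
Integral = F(1) - F(-1) = - \sin{\left(\frac{4}{3} \right)} - \sin{\left(\frac{14}{3} \right)}.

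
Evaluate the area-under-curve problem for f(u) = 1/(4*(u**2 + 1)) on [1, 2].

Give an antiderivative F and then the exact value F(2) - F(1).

Antiderivative: F(u) = atan(u)/4; value = -pi/16 + atan(2)/4

Recover f(u) by differentiating a candidate F(u); any mismatch rules it out.
F(u) = atan(u)/4 is an antiderivative of f.
Check: d/du[atan(u)/4] = 1/(4*u**2 + 4), which equals f(u).
F(2) = atan(2)/4; F(1) = pi/16.
Integral = F(2) - F(1) = -pi/16 + atan(2)/4.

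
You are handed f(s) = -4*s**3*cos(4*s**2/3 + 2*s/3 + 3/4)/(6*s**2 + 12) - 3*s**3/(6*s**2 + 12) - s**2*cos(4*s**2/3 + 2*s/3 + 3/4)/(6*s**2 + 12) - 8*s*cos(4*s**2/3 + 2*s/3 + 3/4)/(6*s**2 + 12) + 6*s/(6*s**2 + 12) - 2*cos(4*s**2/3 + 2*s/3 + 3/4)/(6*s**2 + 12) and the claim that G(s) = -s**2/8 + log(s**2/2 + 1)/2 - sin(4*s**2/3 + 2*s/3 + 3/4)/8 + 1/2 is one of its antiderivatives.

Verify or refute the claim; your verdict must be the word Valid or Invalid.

d/ds[G] = (-4*s**3*cos(4*s**2/3 + 2*s/3 + 3/4) - 3*s**3 - s**2*cos(4*s**2/3 + 2*s/3 + 3/4) - 8*s*cos(4*s**2/3 + 2*s/3 + 3/4) + 6*s - 2*cos(4*s**2/3 + 2*s/3 + 3/4))/(12*s**2 + 24)
d/ds[G] - f(s) = (4*s**3*cos(4*s**2/3 + 2*s/3 + 3/4) + 3*s**3 + s**2*cos(4*s**2/3 + 2*s/3 + 3/4) + 8*s*cos(4*s**2/3 + 2*s/3 + 3/4) - 6*s + 2*cos(4*s**2/3 + 2*s/3 + 3/4))/(12*s**2 + 24) != 0.

Invalid: d/ds[G] - f = (4*s**3*cos(4*s**2/3 + 2*s/3 + 3/4) + 3*s**3 + s**2*cos(4*s**2/3 + 2*s/3 + 3/4) + 8*s*cos(4*s**2/3 + 2*s/3 + 3/4) - 6*s + 2*cos(4*s**2/3 + 2*s/3 + 3/4))/(12*s**2 + 24), which is not 0.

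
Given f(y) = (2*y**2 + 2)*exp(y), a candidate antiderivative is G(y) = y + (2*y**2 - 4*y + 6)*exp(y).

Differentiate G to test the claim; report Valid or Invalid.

Invalid: d/dy[G] - f = 1, which is not 0.

d/dy[G] = 2*y**2*exp(y) + 2*exp(y) + 1
d/dy[G] - f(y) = 1 != 0.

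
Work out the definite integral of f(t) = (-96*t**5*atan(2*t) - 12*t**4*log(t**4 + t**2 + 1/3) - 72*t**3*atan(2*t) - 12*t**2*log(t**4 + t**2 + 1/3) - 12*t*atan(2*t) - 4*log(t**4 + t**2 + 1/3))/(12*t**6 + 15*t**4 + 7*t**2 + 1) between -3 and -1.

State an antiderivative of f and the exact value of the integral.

Antiderivative: F(t) = -2*log(t**4 + t**2 + 1/3)*atan(2*t); value = -2*log(271/3)*atan(6) + 2*log(7/3)*atan(2)

f has the shape u'v + uv' for u = -2*atan(2*t) and v = log(t**4 + t**2 + 1/3) — it is the derivative of the product u*v.
F(t) = -2*log(t**4 + t**2 + 1/3)*atan(2*t) is an antiderivative of f.
Check: d/dt[-2*log(t**4 + t**2 + 1/3)*atan(2*t)] = (-96*t**5*atan(2*t) - 12*t**4*log(t**4 + t**2 + 1/3) - 72*t**3*atan(2*t) - 12*t**2*log(t**4 + t**2 + 1/3) - 12*t*atan(2*t) - 4*log(t**4 + t**2 + 1/3))/(12*t**6 + 15*t**4 + 7*t**2 + 1) = f(t).
F(-1) = 2*log(7/3)*atan(2); F(-3) = 2*log(271/3)*atan(6).
Integral = F(-1) - F(-3) = -2*log(271/3)*atan(6) + 2*log(7/3)*atan(2).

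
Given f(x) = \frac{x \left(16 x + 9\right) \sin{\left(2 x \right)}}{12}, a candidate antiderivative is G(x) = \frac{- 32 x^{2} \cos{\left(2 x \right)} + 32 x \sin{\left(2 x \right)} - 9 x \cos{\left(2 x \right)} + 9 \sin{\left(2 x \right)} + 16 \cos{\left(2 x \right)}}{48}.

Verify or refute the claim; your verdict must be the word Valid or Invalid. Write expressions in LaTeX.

d/dx[G] = \frac{4 x^{2} \sin{\left(2 x \right)}}{3} + \frac{3 x \sin{\left(2 x \right)}}{8} + \frac{3 \cos{\left(2 x \right)}}{16}
d/dx[G] - f(x) = - \frac{3 x \sin{\left(2 x \right)}}{8} + \frac{3 \cos{\left(2 x \right)}}{16} != 0.

Invalid: d/dx[G] - f = - \frac{3 x \sin{\left(2 x \right)}}{8} + \frac{3 \cos{\left(2 x \right)}}{16}, which is not 0.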